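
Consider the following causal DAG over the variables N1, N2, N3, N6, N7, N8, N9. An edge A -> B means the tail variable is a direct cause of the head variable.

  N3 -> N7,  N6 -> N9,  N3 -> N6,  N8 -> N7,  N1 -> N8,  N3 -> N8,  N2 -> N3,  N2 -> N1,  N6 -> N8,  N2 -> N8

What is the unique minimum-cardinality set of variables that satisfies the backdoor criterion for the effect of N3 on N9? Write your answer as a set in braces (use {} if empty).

{}

Variables eligible for adjustment (non-descendants of N3, excluding N3 and N9): {N1, N2}.
Backdoor paths from N3 to N9:
  P1: N3 <- N2 -> N1 -> N8 <- N6 -> N9
  P2: N3 <- N2 -> N8 <- N6 -> N9
Each backdoor path contains an unconditioned collider, so every path is already blocked with the empty conditioning set:
  P1: blocked at collider N8 (neither it nor any descendant is in the conditioning set).
  P2: blocked at collider N8 (neither it nor any descendant is in the conditioning set).
The empty set is therefore the unique smallest valid set.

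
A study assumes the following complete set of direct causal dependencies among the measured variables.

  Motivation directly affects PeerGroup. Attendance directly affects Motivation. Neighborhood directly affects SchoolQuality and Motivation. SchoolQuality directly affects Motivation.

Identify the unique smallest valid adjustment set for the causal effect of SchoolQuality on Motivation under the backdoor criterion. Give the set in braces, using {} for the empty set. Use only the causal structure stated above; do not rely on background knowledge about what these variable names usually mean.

{Neighborhood}

Variables eligible for adjustment (non-descendants of SchoolQuality, excluding SchoolQuality and Motivation): {Attendance, Neighborhood}.
Backdoor paths from SchoolQuality to Motivation:
  P1: SchoolQuality <- Neighborhood -> Motivation
The empty set is not sufficient: P1 (SchoolQuality <- Neighborhood -> Motivation) has no collider blocking it and no conditioned non-collider, so it is open.
Try {Neighborhood}:
  P1: blocked at fork node Neighborhood ∈ conditioning set.
{Neighborhood} contains no descendant of SchoolQuality and blocks every backdoor path.
No other singleton works — e.g. {Attendance} leaves P1 open — so {Neighborhood} is the unique smallest valid adjustment set.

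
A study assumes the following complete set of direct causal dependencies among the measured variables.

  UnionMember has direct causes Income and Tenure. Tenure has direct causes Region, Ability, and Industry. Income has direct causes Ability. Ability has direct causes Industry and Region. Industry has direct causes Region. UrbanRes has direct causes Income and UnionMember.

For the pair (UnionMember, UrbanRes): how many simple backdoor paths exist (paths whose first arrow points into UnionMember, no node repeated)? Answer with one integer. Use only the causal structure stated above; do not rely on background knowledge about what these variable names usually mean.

A backdoor path from UnionMember to UrbanRes is any simple undirected path whose first edge points into UnionMember (i.e. leaves UnionMember via a parent).
Parents of UnionMember: {Income, Tenure}.
Enumerating:
  P1: UnionMember <- Income -> UrbanRes
  P2: UnionMember <- Tenure <- Region -> Industry -> Ability -> Income -> UrbanRes
  P3: UnionMember <- Tenure <- Region -> Ability -> Income -> UrbanRes
  P4: UnionMember <- Tenure <- Industry <- Region -> Ability -> Income -> UrbanRes
  P5: UnionMember <- Tenure <- Industry -> Ability -> Income -> UrbanRes
  P6: UnionMember <- Tenure <- Ability -> Income -> UrbanRes
That exhausts the simple backdoor paths. Count: 6.

6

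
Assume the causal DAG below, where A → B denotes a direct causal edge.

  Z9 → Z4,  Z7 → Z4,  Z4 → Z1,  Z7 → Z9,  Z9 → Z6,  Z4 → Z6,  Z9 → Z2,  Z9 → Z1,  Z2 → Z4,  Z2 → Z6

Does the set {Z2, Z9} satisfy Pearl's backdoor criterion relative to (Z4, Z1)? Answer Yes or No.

Backdoor paths from Z4 to Z1 (paths whose first edge points into Z4):
  P1: Z4 <- Z7 -> Z9 -> Z1
  P2: Z4 <- Z9 -> Z1
  P3: Z4 <- Z2 <- Z9 -> Z1
  P4: Z4 <- Z2 -> Z6 <- Z9 -> Z1
Condition 1 (no descendant of Z4 in the set): holds — descendants of Z4 are {Z1, Z6}; none are in {Z2, Z9}.
Condition 2 (every backdoor path blocked by {Z2, Z9}):
  P1: blocked at chain node Z9 ∈ conditioning set.
  P2: blocked at fork node Z9 ∈ conditioning set.
  P3: blocked at chain node Z2 ∈ conditioning set.
  P4: blocked at fork node Z2 ∈ conditioning set.
{Z2, Z9} satisfies the backdoor criterion.

Yes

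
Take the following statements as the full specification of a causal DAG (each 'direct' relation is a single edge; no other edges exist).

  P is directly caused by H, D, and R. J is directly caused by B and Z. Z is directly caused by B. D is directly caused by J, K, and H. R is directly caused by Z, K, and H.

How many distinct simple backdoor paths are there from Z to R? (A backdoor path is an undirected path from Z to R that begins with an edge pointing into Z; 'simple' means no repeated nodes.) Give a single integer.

5

A backdoor path from Z to R is any simple undirected path whose first edge points into Z (i.e. leaves Z via a parent).
Parents of Z: {B}.
Enumerating:
  P1: Z <- B -> J -> D <- H -> R
  P2: Z <- B -> J -> D <- H -> P <- R
  P3: Z <- B -> J -> D <- K -> R
  P4: Z <- B -> J -> D -> P <- H -> R
  P5: Z <- B -> J -> D -> P <- R
That exhausts the simple backdoor paths. Count: 5.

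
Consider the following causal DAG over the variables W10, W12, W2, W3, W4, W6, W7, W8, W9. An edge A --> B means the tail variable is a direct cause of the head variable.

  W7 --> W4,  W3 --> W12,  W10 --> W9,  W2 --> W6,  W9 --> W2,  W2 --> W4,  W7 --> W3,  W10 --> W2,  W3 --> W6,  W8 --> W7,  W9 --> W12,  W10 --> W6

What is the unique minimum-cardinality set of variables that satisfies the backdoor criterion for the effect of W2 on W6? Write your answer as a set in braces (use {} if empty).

Variables eligible for adjustment (non-descendants of W2, excluding W2 and W6): {W10, W12, W3, W7, W8, W9}.
Backdoor paths from W2 to W6:
  P1: W2 <- W10 -> W9 -> W12 <- W3 -> W6
  P2: W2 <- W10 -> W6
  P3: W2 <- W9 <- W10 -> W6
  P4: W2 <- W9 -> W12 <- W3 -> W6
The empty set is not sufficient: P2 (W2 <- W10 -> W6) has no collider blocking it and no conditioned non-collider, so it is open.
Try {W10}:
  P1: blocked at fork node W10 ∈ conditioning set.
  P2: blocked at fork node W10 ∈ conditioning set.
  P3: blocked at fork node W10 ∈ conditioning set.
  P4: blocked at collider W12 (neither it nor any descendant is in the conditioning set).
{W10} contains no descendant of W2 and blocks every backdoor path.
No other singleton works — e.g. {W9} leaves P2 open — so {W10} is the unique smallest valid adjustment set.

{W10}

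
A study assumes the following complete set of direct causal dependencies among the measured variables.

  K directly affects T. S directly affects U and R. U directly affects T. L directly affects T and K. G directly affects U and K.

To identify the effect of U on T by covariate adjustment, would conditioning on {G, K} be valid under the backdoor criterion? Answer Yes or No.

Backdoor paths from U to T (paths whose first edge points into U):
  P1: U <- G -> K <- L -> T
  P2: U <- G -> K -> T
Condition 1 (no descendant of U in the set): holds — descendants of U are {T}; none are in {G, K}.
Condition 2 (every backdoor path blocked by {G, K}):
  P1: blocked at fork node G ∈ conditioning set.
  P2: blocked at fork node G ∈ conditioning set.
{G, K} satisfies the backdoor criterion.

Yes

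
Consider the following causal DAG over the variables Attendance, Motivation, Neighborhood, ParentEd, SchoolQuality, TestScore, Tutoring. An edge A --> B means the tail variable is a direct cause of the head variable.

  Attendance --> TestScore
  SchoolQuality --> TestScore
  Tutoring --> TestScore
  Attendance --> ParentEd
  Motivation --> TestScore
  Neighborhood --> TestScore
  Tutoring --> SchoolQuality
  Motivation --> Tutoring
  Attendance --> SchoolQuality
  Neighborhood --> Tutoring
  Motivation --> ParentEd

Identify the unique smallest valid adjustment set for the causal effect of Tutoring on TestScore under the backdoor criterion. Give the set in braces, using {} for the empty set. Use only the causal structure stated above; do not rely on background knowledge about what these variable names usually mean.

{Motivation, Neighborhood}

Variables eligible for adjustment (non-descendants of Tutoring, excluding Tutoring and TestScore): {Attendance, Motivation, Neighborhood, ParentEd}.
Backdoor paths from Tutoring to TestScore:
  P1: Tutoring <- Motivation -> ParentEd <- Attendance -> SchoolQuality -> TestScore
  P2: Tutoring <- Motivation -> ParentEd <- Attendance -> TestScore
  P3: Tutoring <- Motivation -> TestScore
  P4: Tutoring <- Neighborhood -> TestScore
The empty set is not sufficient: P3 (Tutoring <- Motivation -> TestScore) has no collider blocking it and no conditioned non-collider, so it is open.
Try {Motivation, Neighborhood}:
  P1: blocked at fork node Motivation ∈ conditioning set.
  P2: blocked at fork node Motivation ∈ conditioning set.
  P3: blocked at fork node Motivation ∈ conditioning set.
  P4: blocked at fork node Neighborhood ∈ conditioning set.
{Motivation, Neighborhood} contains no descendant of Tutoring and blocks every backdoor path.
Every element of {Motivation, Neighborhood} is needed (dropping Motivation leaves P3 open; dropping Neighborhood leaves P4 open), so no proper subset is valid.
Among all size-2 subsets of the eligible variables, only {Motivation, Neighborhood} blocks every backdoor path, so it is the unique smallest valid adjustment set.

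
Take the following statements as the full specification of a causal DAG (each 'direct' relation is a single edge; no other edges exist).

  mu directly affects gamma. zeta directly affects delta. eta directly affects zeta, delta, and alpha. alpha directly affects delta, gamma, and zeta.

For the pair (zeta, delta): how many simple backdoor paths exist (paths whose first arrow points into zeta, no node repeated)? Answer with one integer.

A backdoor path from zeta to delta is any simple undirected path whose first edge points into zeta (i.e. leaves zeta via a parent).
Parents of zeta: {alpha, eta}.
Enumerating:
  P1: zeta <- eta -> alpha -> delta
  P2: zeta <- eta -> delta
  P3: zeta <- alpha <- eta -> delta
  P4: zeta <- alpha -> delta
That exhausts the simple backdoor paths. Count: 4.

4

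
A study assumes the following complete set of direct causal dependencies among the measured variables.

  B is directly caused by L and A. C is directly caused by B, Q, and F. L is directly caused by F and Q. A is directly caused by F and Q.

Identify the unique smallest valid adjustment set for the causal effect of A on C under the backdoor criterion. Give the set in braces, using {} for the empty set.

{F, Q}

Variables eligible for adjustment (non-descendants of A, excluding A and C): {F, L, Q}.
Backdoor paths from A to C:
  P1: A <- Q -> L <- F -> C
  P2: A <- Q -> L -> B -> C
  P3: A <- Q -> C
  P4: A <- F -> L <- Q -> C
  P5: A <- F -> L -> B -> C
  P6: A <- F -> C
The empty set is not sufficient: P2 (A <- Q -> L -> B -> C) has no collider blocking it and no conditioned non-collider, so it is open.
Try {F, Q}:
  P1: blocked at fork node Q ∈ conditioning set.
  P2: blocked at fork node Q ∈ conditioning set.
  P3: blocked at fork node Q ∈ conditioning set.
  P4: blocked at fork node F ∈ conditioning set.
  P5: blocked at fork node F ∈ conditioning set.
  P6: blocked at fork node F ∈ conditioning set.
{F, Q} contains no descendant of A and blocks every backdoor path.
Every element of {F, Q} is needed (dropping F leaves P5 open; dropping Q leaves P2 open), so no proper subset is valid.
Among all size-2 subsets of the eligible variables, only {F, Q} blocks every backdoor path, so it is the unique smallest valid adjustment set.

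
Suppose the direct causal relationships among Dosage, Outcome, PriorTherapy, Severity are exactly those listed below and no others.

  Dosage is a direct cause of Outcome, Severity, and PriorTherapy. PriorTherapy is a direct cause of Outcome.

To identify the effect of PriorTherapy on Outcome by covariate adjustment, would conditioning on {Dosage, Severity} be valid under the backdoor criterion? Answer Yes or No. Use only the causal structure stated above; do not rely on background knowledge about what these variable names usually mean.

Backdoor paths from PriorTherapy to Outcome (paths whose first edge points into PriorTherapy):
  P1: PriorTherapy <- Dosage -> Outcome
Condition 1 (no descendant of PriorTherapy in the set): holds — descendants of PriorTherapy are {Outcome}; none are in {Dosage, Severity}.
Condition 2 (every backdoor path blocked by {Dosage, Severity}):
  P1: blocked at fork node Dosage ∈ conditioning set.
{Dosage, Severity} satisfies the backdoor criterion.

Yes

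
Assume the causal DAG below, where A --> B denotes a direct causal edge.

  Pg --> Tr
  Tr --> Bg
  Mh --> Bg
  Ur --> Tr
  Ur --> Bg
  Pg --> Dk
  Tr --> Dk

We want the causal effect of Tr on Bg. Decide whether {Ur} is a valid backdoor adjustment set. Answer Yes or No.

Backdoor paths from Tr to Bg (paths whose first edge points into Tr):
  P1: Tr <- Ur -> Bg
Condition 1 (no descendant of Tr in the set): holds — descendants of Tr are {Bg, Dk}; none are in {Ur}.
Condition 2 (every backdoor path blocked by {Ur}):
  P1: blocked at fork node Ur ∈ conditioning set.
{Ur} satisfies the backdoor criterion.

Yes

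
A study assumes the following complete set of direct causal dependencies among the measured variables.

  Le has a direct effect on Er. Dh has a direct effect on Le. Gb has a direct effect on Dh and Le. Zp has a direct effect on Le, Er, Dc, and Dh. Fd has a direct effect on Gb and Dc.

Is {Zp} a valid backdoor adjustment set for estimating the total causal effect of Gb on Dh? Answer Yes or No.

Backdoor paths from Gb to Dh (paths whose first edge points into Gb):
  P1: Gb <- Fd -> Dc <- Zp -> Dh
  P2: Gb <- Fd -> Dc <- Zp -> Le <- Dh
  P3: Gb <- Fd -> Dc <- Zp -> Er <- Le <- Dh
Condition 1 (no descendant of Gb in the set): holds — descendants of Gb are {Dh, Er, Le}; none are in {Zp}.
Condition 2 (every backdoor path blocked by {Zp}):
  P1: blocked at collider Dc (neither it nor any descendant is in the conditioning set).
  P2: blocked at collider Dc (neither it nor any descendant is in the conditioning set).
  P3: blocked at collider Dc (neither it nor any descendant is in the conditioning set).
{Zp} satisfies the backdoor criterion.

Yes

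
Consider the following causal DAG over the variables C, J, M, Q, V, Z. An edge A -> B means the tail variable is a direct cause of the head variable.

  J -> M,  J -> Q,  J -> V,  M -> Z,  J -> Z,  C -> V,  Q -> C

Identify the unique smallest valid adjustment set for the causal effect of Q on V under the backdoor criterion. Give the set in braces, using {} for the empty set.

{J}

Variables eligible for adjustment (non-descendants of Q, excluding Q and V): {J, M, Z}.
Backdoor paths from Q to V:
  P1: Q <- J -> V
The empty set is not sufficient: P1 (Q <- J -> V) has no collider blocking it and no conditioned non-collider, so it is open.
Try {J}:
  P1: blocked at fork node J ∈ conditioning set.
{J} contains no descendant of Q and blocks every backdoor path.
No other singleton works — e.g. {M} leaves P1 open — so {J} is the unique smallest valid adjustment set.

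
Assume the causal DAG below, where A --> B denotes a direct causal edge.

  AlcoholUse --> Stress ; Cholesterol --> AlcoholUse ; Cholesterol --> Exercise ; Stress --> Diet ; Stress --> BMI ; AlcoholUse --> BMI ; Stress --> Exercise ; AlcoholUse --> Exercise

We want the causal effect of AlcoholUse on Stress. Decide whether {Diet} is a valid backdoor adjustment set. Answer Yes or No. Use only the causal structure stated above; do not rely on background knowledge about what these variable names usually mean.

No

Backdoor paths from AlcoholUse to Stress (paths whose first edge points into AlcoholUse):
  P1: AlcoholUse <- Cholesterol -> Exercise <- Stress
Condition 1 (no descendant of AlcoholUse in the set): FAILS — Diet is a descendant of AlcoholUse.
Condition 2 (every backdoor path blocked by {Diet}):
  P1: blocked at collider Exercise (neither it nor any descendant is in the conditioning set).
{Diet} does not satisfy the backdoor criterion.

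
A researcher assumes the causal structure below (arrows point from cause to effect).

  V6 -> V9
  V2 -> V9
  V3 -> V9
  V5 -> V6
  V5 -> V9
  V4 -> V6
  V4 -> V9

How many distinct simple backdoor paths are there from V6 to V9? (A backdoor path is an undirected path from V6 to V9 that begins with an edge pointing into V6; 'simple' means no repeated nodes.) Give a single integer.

A backdoor path from V6 to V9 is any simple undirected path whose first edge points into V6 (i.e. leaves V6 via a parent).
Parents of V6: {V4, V5}.
Enumerating:
  P1: V6 <- V5 -> V9
  P2: V6 <- V4 -> V9
That exhausts the simple backdoor paths. Count: 2.

2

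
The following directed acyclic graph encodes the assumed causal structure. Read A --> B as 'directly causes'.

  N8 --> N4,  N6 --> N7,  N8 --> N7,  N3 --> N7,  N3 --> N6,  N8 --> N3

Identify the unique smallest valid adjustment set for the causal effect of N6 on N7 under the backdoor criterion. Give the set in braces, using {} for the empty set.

{N3}

Variables eligible for adjustment (non-descendants of N6, excluding N6 and N7): {N3, N4, N8}.
Backdoor paths from N6 to N7:
  P1: N6 <- N3 <- N8 -> N7
  P2: N6 <- N3 -> N7
The empty set is not sufficient: P1 (N6 <- N3 <- N8 -> N7) has no collider blocking it and no conditioned non-collider, so it is open.
Try {N3}:
  P1: blocked at chain node N3 ∈ conditioning set.
  P2: blocked at fork node N3 ∈ conditioning set.
{N3} contains no descendant of N6 and blocks every backdoor path.
No other singleton works — e.g. {N8} leaves P2 open — so {N3} is the unique smallest valid adjustment set.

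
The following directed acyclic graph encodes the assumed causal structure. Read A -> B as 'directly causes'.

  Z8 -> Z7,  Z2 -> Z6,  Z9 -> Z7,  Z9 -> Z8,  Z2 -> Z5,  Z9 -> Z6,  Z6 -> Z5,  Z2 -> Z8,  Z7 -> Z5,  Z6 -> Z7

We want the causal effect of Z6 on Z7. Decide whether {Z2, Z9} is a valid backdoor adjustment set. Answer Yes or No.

Yes

Backdoor paths from Z6 to Z7 (paths whose first edge points into Z6):
  P1: Z6 <- Z9 -> Z8 <- Z2 -> Z5 <- Z7
  P2: Z6 <- Z9 -> Z8 -> Z7
  P3: Z6 <- Z9 -> Z7
  P4: Z6 <- Z2 -> Z8 <- Z9 -> Z7
  P5: Z6 <- Z2 -> Z8 -> Z7
  P6: Z6 <- Z2 -> Z5 <- Z7
Condition 1 (no descendant of Z6 in the set): holds — descendants of Z6 are {Z5, Z7}; none are in {Z2, Z9}.
Condition 2 (every backdoor path blocked by {Z2, Z9}):
  P1: blocked at fork node Z9 ∈ conditioning set.
  P2: blocked at fork node Z9 ∈ conditioning set.
  P3: blocked at fork node Z9 ∈ conditioning set.
  P4: blocked at fork node Z2 ∈ conditioning set.
  P5: blocked at fork node Z2 ∈ conditioning set.
  P6: blocked at fork node Z2 ∈ conditioning set.
{Z2, Z9} satisfies the backdoor criterion.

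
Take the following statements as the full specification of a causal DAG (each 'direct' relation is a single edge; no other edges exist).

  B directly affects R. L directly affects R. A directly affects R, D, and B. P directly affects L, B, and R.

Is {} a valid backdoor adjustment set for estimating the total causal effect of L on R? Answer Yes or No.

Backdoor paths from L to R (paths whose first edge points into L):
  P1: L <- P -> B <- A -> R
  P2: L <- P -> B -> R
  P3: L <- P -> R
Condition 1 (no descendant of L in the set): holds — descendants of L are {R}; none are in {}.
Condition 2 (every backdoor path blocked by {}):
  P1: blocked at collider B (neither it nor any descendant is in the conditioning set).
  P2: open — no interior node is in the conditioning set.
  P3: open — no interior node is in the conditioning set.
{} does not satisfy the backdoor criterion.

No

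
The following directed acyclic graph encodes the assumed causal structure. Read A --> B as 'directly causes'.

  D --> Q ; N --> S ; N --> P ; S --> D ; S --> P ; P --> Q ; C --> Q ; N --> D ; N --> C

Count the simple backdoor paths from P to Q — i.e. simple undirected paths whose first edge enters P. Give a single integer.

7

A backdoor path from P to Q is any simple undirected path whose first edge points into P (i.e. leaves P via a parent).
Parents of P: {N, S}.
Enumerating:
  P1: P <- N -> S -> D -> Q
  P2: P <- N -> C -> Q
  P3: P <- N -> D -> Q
  P4: P <- S <- N -> C -> Q
  P5: P <- S <- N -> D -> Q
  P6: P <- S -> D <- N -> C -> Q
  P7: P <- S -> D -> Q
That exhausts the simple backdoor paths. Count: 7.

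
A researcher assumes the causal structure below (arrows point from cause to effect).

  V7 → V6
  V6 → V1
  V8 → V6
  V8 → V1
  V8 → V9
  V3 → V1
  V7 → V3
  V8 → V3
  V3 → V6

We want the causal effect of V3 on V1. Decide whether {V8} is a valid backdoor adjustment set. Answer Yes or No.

No

Backdoor paths from V3 to V1 (paths whose first edge points into V3):
  P1: V3 <- V7 -> V6 <- V8 -> V1
  P2: V3 <- V7 -> V6 -> V1
  P3: V3 <- V8 -> V6 -> V1
  P4: V3 <- V8 -> V1
Condition 1 (no descendant of V3 in the set): holds — descendants of V3 are {V1, V6}; none are in {V8}.
Condition 2 (every backdoor path blocked by {V8}):
  P1: blocked at collider V6 (neither it nor any descendant is in the conditioning set).
  P2: open — no interior node is in the conditioning set.
  P3: blocked at fork node V8 ∈ conditioning set.
  P4: blocked at fork node V8 ∈ conditioning set.
{V8} does not satisfy the backdoor criterion.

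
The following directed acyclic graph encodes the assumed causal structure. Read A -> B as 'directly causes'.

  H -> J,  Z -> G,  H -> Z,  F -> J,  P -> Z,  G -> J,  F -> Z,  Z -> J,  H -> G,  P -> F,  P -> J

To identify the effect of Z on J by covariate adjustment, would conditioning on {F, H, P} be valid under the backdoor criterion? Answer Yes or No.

Backdoor paths from Z to J (paths whose first edge points into Z):
  P1: Z <- H -> G -> J
  P2: Z <- H -> J
  P3: Z <- P -> F -> J
  P4: Z <- P -> J
  P5: Z <- F <- P -> J
  P6: Z <- F -> J
Condition 1 (no descendant of Z in the set): holds — descendants of Z are {G, J}; none are in {F, H, P}.
Condition 2 (every backdoor path blocked by {F, H, P}):
  P1: blocked at fork node H ∈ conditioning set.
  P2: blocked at fork node H ∈ conditioning set.
  P3: blocked at fork node P ∈ conditioning set.
  P4: blocked at fork node P ∈ conditioning set.
  P5: blocked at chain node F ∈ conditioning set.
  P6: blocked at fork node F ∈ conditioning set.
{F, H, P} satisfies the backdoor criterion.

Yes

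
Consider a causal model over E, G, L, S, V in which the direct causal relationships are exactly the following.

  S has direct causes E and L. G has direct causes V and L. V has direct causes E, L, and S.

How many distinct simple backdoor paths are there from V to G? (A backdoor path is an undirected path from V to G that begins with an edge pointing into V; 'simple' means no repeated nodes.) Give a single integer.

A backdoor path from V to G is any simple undirected path whose first edge points into V (i.e. leaves V via a parent).
Parents of V: {E, L, S}.
Enumerating:
  P1: V <- E -> S <- L -> G
  P2: V <- L -> G
  P3: V <- S <- L -> G
That exhausts the simple backdoor paths. Count: 3.

3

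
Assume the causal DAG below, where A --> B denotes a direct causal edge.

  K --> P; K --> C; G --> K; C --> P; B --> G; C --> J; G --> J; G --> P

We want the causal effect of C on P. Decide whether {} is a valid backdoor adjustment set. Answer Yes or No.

Backdoor paths from C to P (paths whose first edge points into C):
  P1: C <- K <- G -> P
  P2: C <- K -> P
Condition 1 (no descendant of C in the set): holds — descendants of C are {J, P}; none are in {}.
Condition 2 (every backdoor path blocked by {}):
  P1: open — no interior node is in the conditioning set.
  P2: open — no interior node is in the conditioning set.
{} does not satisfy the backdoor criterion.

No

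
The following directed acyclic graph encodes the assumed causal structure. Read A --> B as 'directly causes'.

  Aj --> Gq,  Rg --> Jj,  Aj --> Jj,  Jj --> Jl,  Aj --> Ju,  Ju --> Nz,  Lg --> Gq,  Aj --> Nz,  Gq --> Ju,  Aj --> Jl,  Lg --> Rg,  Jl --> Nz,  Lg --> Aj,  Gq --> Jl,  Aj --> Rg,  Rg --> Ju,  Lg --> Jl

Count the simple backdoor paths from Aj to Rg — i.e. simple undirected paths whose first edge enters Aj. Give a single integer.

8

A backdoor path from Aj to Rg is any simple undirected path whose first edge points into Aj (i.e. leaves Aj via a parent).
Parents of Aj: {Lg}.
Enumerating:
  P1: Aj <- Lg -> Rg
  P2: Aj <- Lg -> Gq -> Ju <- Rg
  P3: Aj <- Lg -> Gq -> Ju -> Nz <- Jl <- Jj <- Rg
  P4: Aj <- Lg -> Gq -> Jl <- Jj <- Rg
  P5: Aj <- Lg -> Gq -> Jl -> Nz <- Ju <- Rg
  P6: Aj <- Lg -> Jl <- Jj <- Rg
  P7: Aj <- Lg -> Jl <- Gq -> Ju <- Rg
  P8: Aj <- Lg -> Jl -> Nz <- Ju <- Rg
That exhausts the simple backdoor paths. Count: 8.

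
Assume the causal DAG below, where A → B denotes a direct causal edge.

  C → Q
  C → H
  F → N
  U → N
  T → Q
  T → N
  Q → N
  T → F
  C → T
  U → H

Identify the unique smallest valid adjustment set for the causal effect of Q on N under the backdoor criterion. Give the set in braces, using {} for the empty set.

Variables eligible for adjustment (non-descendants of Q, excluding Q and N): {C, F, H, T, U}.
Backdoor paths from Q to N:
  P1: Q <- C -> T -> F -> N
  P2: Q <- C -> T -> N
  P3: Q <- C -> H <- U -> N
  P4: Q <- T <- C -> H <- U -> N
  P5: Q <- T -> F -> N
  P6: Q <- T -> N
The empty set is not sufficient: P1 (Q <- C -> T -> F -> N) has no collider blocking it and no conditioned non-collider, so it is open.
Try {T}:
  P1: blocked at chain node T ∈ conditioning set.
  P2: blocked at chain node T ∈ conditioning set.
  P3: blocked at collider H (neither it nor any descendant is in the conditioning set).
  P4: blocked at chain node T ∈ conditioning set.
  P5: blocked at fork node T ∈ conditioning set.
  P6: blocked at fork node T ∈ conditioning set.
{T} contains no descendant of Q and blocks every backdoor path.
No other singleton works — e.g. {C} leaves P5 open — so {T} is the unique smallest valid adjustment set.

{T}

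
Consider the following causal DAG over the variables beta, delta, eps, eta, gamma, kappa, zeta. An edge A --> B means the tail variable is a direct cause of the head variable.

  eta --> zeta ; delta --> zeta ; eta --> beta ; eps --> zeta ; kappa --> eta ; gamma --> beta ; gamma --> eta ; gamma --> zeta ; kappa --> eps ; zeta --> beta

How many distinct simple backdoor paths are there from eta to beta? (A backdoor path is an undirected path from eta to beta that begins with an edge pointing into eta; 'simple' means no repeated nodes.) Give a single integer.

A backdoor path from eta to beta is any simple undirected path whose first edge points into eta (i.e. leaves eta via a parent).
Parents of eta: {gamma, kappa}.
Enumerating:
  P1: eta <- kappa -> eps -> zeta <- gamma -> beta
  P2: eta <- kappa -> eps -> zeta -> beta
  P3: eta <- gamma -> zeta -> beta
  P4: eta <- gamma -> beta
That exhausts the simple backdoor paths. Count: 4.

4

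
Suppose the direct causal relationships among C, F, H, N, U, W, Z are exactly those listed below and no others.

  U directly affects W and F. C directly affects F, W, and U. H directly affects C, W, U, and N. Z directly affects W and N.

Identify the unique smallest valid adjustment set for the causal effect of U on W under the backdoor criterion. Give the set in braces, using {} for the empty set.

{C, H}

Variables eligible for adjustment (non-descendants of U, excluding U and W): {C, H, N, Z}.
Backdoor paths from U to W:
  P1: U <- H -> C -> W
  P2: U <- H -> W
  P3: U <- H -> N <- Z -> W
  P4: U <- C <- H -> W
  P5: U <- C <- H -> N <- Z -> W
  P6: U <- C -> W
The empty set is not sufficient: P1 (U <- H -> C -> W) has no collider blocking it and no conditioned non-collider, so it is open.
Try {C, H}:
  P1: blocked at fork node H ∈ conditioning set.
  P2: blocked at fork node H ∈ conditioning set.
  P3: blocked at fork node H ∈ conditioning set.
  P4: blocked at chain node C ∈ conditioning set.
  P5: blocked at chain node C ∈ conditioning set.
  P6: blocked at fork node C ∈ conditioning set.
{C, H} contains no descendant of U and blocks every backdoor path.
Every element of {C, H} is needed (dropping C leaves P6 open; dropping H leaves P2 open), so no proper subset is valid.
Among all size-2 subsets of the eligible variables, only {C, H} blocks every backdoor path, so it is the unique smallest valid adjustment set.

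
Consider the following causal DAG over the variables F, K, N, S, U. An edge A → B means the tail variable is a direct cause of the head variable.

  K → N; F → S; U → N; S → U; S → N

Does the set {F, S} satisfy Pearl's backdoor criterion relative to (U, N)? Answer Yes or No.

Backdoor paths from U to N (paths whose first edge points into U):
  P1: U <- S -> N
Condition 1 (no descendant of U in the set): holds — descendants of U are {N}; none are in {F, S}.
Condition 2 (every backdoor path blocked by {F, S}):
  P1: blocked at fork node S ∈ conditioning set.
{F, S} satisfies the backdoor criterion.

Yes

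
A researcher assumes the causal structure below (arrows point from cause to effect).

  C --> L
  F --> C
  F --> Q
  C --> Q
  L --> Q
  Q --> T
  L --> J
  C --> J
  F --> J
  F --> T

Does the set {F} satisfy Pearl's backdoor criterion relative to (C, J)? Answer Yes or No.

Backdoor paths from C to J (paths whose first edge points into C):
  P1: C <- F -> Q <- L -> J
  P2: C <- F -> T <- Q <- L -> J
  P3: C <- F -> J
Condition 1 (no descendant of C in the set): holds — descendants of C are {J, L, Q, T}; none are in {F}.
Condition 2 (every backdoor path blocked by {F}):
  P1: blocked at fork node F ∈ conditioning set.
  P2: blocked at fork node F ∈ conditioning set.
  P3: blocked at fork node F ∈ conditioning set.
{F} satisfies the backdoor criterion.

Yes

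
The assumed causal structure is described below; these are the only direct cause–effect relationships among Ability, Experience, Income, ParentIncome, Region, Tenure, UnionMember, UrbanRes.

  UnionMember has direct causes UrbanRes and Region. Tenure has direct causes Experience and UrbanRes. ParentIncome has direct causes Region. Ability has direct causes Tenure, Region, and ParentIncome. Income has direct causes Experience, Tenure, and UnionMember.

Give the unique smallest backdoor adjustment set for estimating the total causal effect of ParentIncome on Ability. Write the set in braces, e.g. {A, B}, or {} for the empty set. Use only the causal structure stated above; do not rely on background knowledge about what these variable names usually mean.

Variables eligible for adjustment (non-descendants of ParentIncome, excluding ParentIncome and Ability): {Experience, Income, Region, Tenure, UnionMember, UrbanRes}.
Backdoor paths from ParentIncome to Ability:
  P1: ParentIncome <- Region -> Ability
  P2: ParentIncome <- Region -> UnionMember <- UrbanRes -> Tenure -> Ability
  P3: ParentIncome <- Region -> UnionMember -> Income <- Experience -> Tenure -> Ability
  P4: ParentIncome <- Region -> UnionMember -> Income <- Tenure -> Ability
The empty set is not sufficient: P1 (ParentIncome <- Region -> Ability) has no collider blocking it and no conditioned non-collider, so it is open.
Try {Region}:
  P1: blocked at fork node Region ∈ conditioning set.
  P2: blocked at fork node Region ∈ conditioning set.
  P3: blocked at fork node Region ∈ conditioning set.
  P4: blocked at fork node Region ∈ conditioning set.
{Region} contains no descendant of ParentIncome and blocks every backdoor path.
No other singleton works — e.g. {UrbanRes} leaves P1 open — so {Region} is the unique smallest valid adjustment set.

{Region}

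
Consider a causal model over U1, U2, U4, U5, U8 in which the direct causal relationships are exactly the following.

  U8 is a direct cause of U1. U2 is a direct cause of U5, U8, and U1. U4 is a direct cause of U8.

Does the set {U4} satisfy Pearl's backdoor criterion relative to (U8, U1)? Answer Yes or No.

No

Backdoor paths from U8 to U1 (paths whose first edge points into U8):
  P1: U8 <- U2 -> U1
Condition 1 (no descendant of U8 in the set): holds — descendants of U8 are {U1}; none are in {U4}.
Condition 2 (every backdoor path blocked by {U4}):
  P1: open — no interior node is in the conditioning set.
{U4} does not satisfy the backdoor criterion.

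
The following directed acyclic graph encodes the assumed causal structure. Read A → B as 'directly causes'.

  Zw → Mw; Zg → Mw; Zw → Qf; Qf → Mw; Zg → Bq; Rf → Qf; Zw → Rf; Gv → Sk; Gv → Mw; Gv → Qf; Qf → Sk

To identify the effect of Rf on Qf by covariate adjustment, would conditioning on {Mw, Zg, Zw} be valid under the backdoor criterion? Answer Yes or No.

No

Backdoor paths from Rf to Qf (paths whose first edge points into Rf):
  P1: Rf <- Zw -> Qf
  P2: Rf <- Zw -> Mw <- Gv -> Qf
  P3: Rf <- Zw -> Mw <- Gv -> Sk <- Qf
  P4: Rf <- Zw -> Mw <- Qf
Condition 1 (no descendant of Rf in the set): FAILS — Mw is a descendant of Rf.
Condition 2 (every backdoor path blocked by {Mw, Zg, Zw}):
  P1: blocked at fork node Zw ∈ conditioning set.
  P2: blocked at fork node Zw ∈ conditioning set.
  P3: blocked at fork node Zw ∈ conditioning set.
  P4: blocked at fork node Zw ∈ conditioning set.
{Mw, Zg, Zw} does not satisfy the backdoor criterion.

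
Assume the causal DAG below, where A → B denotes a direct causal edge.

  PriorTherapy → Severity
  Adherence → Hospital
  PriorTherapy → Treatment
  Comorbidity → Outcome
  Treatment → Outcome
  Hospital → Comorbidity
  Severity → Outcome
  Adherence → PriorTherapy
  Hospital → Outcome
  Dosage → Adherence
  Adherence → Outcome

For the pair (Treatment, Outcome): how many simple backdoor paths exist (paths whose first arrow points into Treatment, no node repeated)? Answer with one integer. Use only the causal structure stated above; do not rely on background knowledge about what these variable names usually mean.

A backdoor path from Treatment to Outcome is any simple undirected path whose first edge points into Treatment (i.e. leaves Treatment via a parent).
Parents of Treatment: {PriorTherapy}.
Enumerating:
  P1: Treatment <- PriorTherapy <- Adherence -> Hospital -> Comorbidity -> Outcome
  P2: Treatment <- PriorTherapy <- Adherence -> Hospital -> Outcome
  P3: Treatment <- PriorTherapy <- Adherence -> Outcome
  P4: Treatment <- PriorTherapy -> Severity -> Outcome
That exhausts the simple backdoor paths. Count: 4.

4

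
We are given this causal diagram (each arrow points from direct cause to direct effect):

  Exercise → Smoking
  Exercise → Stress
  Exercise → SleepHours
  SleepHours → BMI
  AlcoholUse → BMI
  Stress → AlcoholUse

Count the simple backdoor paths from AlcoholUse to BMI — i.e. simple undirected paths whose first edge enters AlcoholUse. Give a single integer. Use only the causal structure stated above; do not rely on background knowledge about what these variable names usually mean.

1

A backdoor path from AlcoholUse to BMI is any simple undirected path whose first edge points into AlcoholUse (i.e. leaves AlcoholUse via a parent).
Parents of AlcoholUse: {Stress}.
Enumerating:
  P1: AlcoholUse <- Stress <- Exercise -> SleepHours -> BMI
That exhausts the simple backdoor paths. Count: 1.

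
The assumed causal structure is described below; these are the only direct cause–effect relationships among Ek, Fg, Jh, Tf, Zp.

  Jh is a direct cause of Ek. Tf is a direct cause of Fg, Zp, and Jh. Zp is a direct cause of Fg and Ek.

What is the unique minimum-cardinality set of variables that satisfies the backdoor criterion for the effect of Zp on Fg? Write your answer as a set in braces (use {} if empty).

Variables eligible for adjustment (non-descendants of Zp, excluding Zp and Fg): {Jh, Tf}.
Backdoor paths from Zp to Fg:
  P1: Zp <- Tf -> Fg
The empty set is not sufficient: P1 (Zp <- Tf -> Fg) has no collider blocking it and no conditioned non-collider, so it is open.
Try {Tf}:
  P1: blocked at fork node Tf ∈ conditioning set.
{Tf} contains no descendant of Zp and blocks every backdoor path.
No other singleton works — e.g. {Jh} leaves P1 open — so {Tf} is the unique smallest valid adjustment set.

{Tf}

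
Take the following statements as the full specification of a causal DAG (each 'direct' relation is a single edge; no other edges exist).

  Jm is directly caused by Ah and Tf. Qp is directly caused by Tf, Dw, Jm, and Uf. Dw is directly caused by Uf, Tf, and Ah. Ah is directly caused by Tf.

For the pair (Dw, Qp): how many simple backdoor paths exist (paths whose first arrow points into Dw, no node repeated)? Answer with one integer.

A backdoor path from Dw to Qp is any simple undirected path whose first edge points into Dw (i.e. leaves Dw via a parent).
Parents of Dw: {Ah, Tf, Uf}.
Enumerating:
  P1: Dw <- Tf -> Ah -> Jm -> Qp
  P2: Dw <- Tf -> Jm -> Qp
  P3: Dw <- Tf -> Qp
  P4: Dw <- Ah <- Tf -> Jm -> Qp
  P5: Dw <- Ah <- Tf -> Qp
  P6: Dw <- Ah -> Jm <- Tf -> Qp
  P7: Dw <- Ah -> Jm -> Qp
  P8: Dw <- Uf -> Qp
That exhausts the simple backdoor paths. Count: 8.

8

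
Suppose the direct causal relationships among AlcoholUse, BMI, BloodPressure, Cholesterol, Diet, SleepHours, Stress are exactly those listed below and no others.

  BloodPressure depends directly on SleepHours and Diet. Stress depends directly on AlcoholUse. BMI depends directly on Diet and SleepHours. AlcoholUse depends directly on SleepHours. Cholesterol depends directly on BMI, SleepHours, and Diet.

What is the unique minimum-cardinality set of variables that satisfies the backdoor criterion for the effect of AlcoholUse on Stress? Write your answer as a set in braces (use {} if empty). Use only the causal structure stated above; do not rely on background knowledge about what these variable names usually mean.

Variables eligible for adjustment (non-descendants of AlcoholUse, excluding AlcoholUse and Stress): {BMI, BloodPressure, Cholesterol, Diet, SleepHours}.
Backdoor paths from AlcoholUse to Stress:
  (none)
With no backdoor paths the empty set already satisfies the criterion, and it is trivially minimal.

{}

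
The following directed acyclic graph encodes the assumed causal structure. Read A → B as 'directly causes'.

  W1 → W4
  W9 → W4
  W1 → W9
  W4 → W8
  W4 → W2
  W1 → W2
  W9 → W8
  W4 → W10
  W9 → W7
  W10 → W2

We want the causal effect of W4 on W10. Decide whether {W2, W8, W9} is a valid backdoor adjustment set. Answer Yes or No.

No

Backdoor paths from W4 to W10 (paths whose first edge points into W4):
  P1: W4 <- W1 -> W2 <- W10
  P2: W4 <- W9 <- W1 -> W2 <- W10
Condition 1 (no descendant of W4 in the set): FAILS — W2 and W8 are descendants of W4.
Condition 2 (every backdoor path blocked by {W2, W8, W9}):
  P1: open — collider(s) W2 are conditioned on (or have a conditioned descendant) and no non-collider on the path is in the set.
  P2: blocked at chain node W9 ∈ conditioning set.
{W2, W8, W9} does not satisfy the backdoor criterion.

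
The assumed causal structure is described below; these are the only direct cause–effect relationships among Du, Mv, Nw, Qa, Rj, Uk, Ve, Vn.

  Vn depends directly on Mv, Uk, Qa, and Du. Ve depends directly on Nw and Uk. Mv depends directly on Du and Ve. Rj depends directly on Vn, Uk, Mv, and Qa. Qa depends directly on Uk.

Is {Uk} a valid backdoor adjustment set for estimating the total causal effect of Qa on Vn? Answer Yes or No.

Yes

Backdoor paths from Qa to Vn (paths whose first edge points into Qa):
  P1: Qa <- Uk -> Ve -> Mv <- Du -> Vn
  P2: Qa <- Uk -> Ve -> Mv -> Vn
  P3: Qa <- Uk -> Ve -> Mv -> Rj <- Vn
  P4: Qa <- Uk -> Vn
  P5: Qa <- Uk -> Rj <- Mv <- Du -> Vn
  P6: Qa <- Uk -> Rj <- Mv -> Vn
  P7: Qa <- Uk -> Rj <- Vn
Condition 1 (no descendant of Qa in the set): holds — descendants of Qa are {Rj, Vn}; none are in {Uk}.
Condition 2 (every backdoor path blocked by {Uk}):
  P1: blocked at fork node Uk ∈ conditioning set.
  P2: blocked at fork node Uk ∈ conditioning set.
  P3: blocked at fork node Uk ∈ conditioning set.
  P4: blocked at fork node Uk ∈ conditioning set.
  P5: blocked at fork node Uk ∈ conditioning set.
  P6: blocked at fork node Uk ∈ conditioning set.
  P7: blocked at fork node Uk ∈ conditioning set.
{Uk} satisfies the backdoor criterion.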